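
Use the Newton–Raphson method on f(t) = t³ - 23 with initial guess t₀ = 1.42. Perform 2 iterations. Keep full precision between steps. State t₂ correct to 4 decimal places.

3.5058

Newton update: t ← t − f(t)/f'(t).
f'(t) = 3t²
t_0 = 1.420000: f = -20.136712, f' = 6.049200 → t_1 = 1.420000 - (-20.136712)/(6.049200) = 4.748822
t_1 = 4.748822: f = 84.092181, f' = 67.653940 → t_2 = 4.748822 - (84.092181)/(67.653940) = 3.505847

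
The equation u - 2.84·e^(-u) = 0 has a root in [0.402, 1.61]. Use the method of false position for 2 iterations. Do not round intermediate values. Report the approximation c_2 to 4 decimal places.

1.0370

f(0.402000) = -1.497905, f(1.610000) = 1.042319
step 1: c = 1.114327, f(c) = 0.182420 > 0 → new bracket [0.402000, 1.114327]
step 2: c = 1.036995, f(c) = 0.030162 > 0 → new bracket [0.402000, 1.036995]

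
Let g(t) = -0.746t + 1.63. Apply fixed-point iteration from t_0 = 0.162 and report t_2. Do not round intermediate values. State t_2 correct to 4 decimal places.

t_1 = g(0.162000) = 1.509148
t_2 = g(1.509148) = 0.504176

0.5042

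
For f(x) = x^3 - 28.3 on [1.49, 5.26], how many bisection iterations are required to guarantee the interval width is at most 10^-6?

Initial width b − a = 5.26 − 1.49 = 3.770000.
After n steps the width is (b−a)/2^n; need (b−a)/2^n ≤ 10^-6.
So n ≥ log₂(3.770000/10^-6) = log₂(3770000.0000) ≈ 21.8461.
Hence n = 22.

22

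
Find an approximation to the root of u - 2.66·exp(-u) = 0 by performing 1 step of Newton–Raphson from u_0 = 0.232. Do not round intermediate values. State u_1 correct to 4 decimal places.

0.8358

Newton update: u ← u − f(u)/f'(u).
f'(u) = 1 + 2.66·exp(-u)
u_0 = 0.232000: f = -1.877237, f' = 3.109237 → u_1 = 0.232000 - (-1.877237)/(3.109237) = 0.835761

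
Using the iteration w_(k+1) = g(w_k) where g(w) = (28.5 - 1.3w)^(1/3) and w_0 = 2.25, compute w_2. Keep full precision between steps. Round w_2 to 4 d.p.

w_1 = g(2.250000) = 2.946266
w_2 = g(2.946266) = 2.911089

2.9111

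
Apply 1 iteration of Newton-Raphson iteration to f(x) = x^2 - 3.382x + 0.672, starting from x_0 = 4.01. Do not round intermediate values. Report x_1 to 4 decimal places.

f'(x) = 2x - 3.382
x_0 = 4.010000: f = 3.190280, f' = 4.638000 → x_1 = 4.010000 - (3.190280)/(4.638000) = 3.322143

3.3221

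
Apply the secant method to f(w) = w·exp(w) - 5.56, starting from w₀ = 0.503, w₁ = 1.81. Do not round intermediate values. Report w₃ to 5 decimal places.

Secant update: w_(k+1) = w_k − f(w_k)·(w_k − w_(k-1))/(f(w_k) − f(w_(k-1))).
f(w_0) = -4.728202, f(w_1) = 5.499910
w_2 = 1.810000 - (5.499910)·(1.810000 - 0.503000)/(5.499910 - (-4.728202)) = 1.107194; f(w_2) = -2.209793
w_3 = 1.107194 - (-2.209793)·(1.107194 - 1.810000)/(-2.209793 - (5.499910)) = 1.308635; f(w_3) = -0.716583

1.30864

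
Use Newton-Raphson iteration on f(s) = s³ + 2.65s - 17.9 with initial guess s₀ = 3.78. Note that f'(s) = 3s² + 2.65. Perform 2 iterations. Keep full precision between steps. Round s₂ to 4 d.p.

s_0 = 3.780000: f = 46.127152, f' = 45.515200 → s_1 = 3.780000 - (46.127152)/(45.515200) = 2.766555
s_1 = 2.766555: f = 10.606103, f' = 25.611480 → s_2 = 2.766555 - (10.606103)/(25.611480) = 2.352440

2.3524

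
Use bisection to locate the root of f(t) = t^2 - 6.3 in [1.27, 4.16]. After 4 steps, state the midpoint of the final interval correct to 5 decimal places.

f(1.270000) = -4.687100, f(4.160000) = 11.005600 (opposite signs)
step 1: m = 2.715000, f(m) = 1.071225 > 0 → root in [1.270000, 2.715000]
step 2: m = 1.992500, f(m) = -2.329944 < 0 → root in [1.992500, 2.715000]
step 3: m = 2.353750, f(m) = -0.759861 < 0 → root in [2.353750, 2.715000]
step 4: m = 2.534375, f(m) = 0.123057 > 0 → root in [2.353750, 2.534375]
Midpoint of [2.353750, 2.534375] = 2.444062

2.44406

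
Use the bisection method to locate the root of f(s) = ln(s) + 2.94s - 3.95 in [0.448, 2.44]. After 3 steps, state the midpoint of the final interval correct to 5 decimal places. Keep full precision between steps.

f(0.448000) = -3.435842, f(2.440000) = 4.115598 (opposite signs)
step 1: m = 1.444000, f(m) = 0.662777 > 0 → root in [0.448000, 1.444000]
step 2: m = 0.946000, f(m) = -1.224273 < 0 → root in [0.946000, 1.444000]
step 3: m = 1.195000, f(m) = -0.258554 < 0 → root in [1.195000, 1.444000]
Midpoint of [1.195000, 1.444000] = 1.319500

1.31950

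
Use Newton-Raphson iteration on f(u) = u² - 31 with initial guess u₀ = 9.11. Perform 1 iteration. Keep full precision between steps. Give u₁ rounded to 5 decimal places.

f'(u) = 2u
u_0 = 9.110000: f = 51.992100, f' = 18.220000 → u_1 = 9.110000 - (51.992100)/(18.220000) = 6.256427

6.25643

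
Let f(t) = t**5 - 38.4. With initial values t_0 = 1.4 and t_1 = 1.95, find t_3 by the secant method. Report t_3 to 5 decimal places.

Secant update: t_(k+1) = t_k − f(t_k)·(t_k − t_(k-1))/(f(t_k) − f(t_(k-1))).
f(t_0) = -33.021760, f(t_1) = -10.204938
t_2 = 1.950000 - (-10.204938)·(1.950000 - 1.400000)/(-10.204938 - (-33.021760)) = 2.195990; f(t_2) = 12.668375
t_3 = 2.195990 - (12.668375)·(2.195990 - 1.950000)/(12.668375 - (-10.204938)) = 2.059749; f(t_3) = -1.325856

2.05975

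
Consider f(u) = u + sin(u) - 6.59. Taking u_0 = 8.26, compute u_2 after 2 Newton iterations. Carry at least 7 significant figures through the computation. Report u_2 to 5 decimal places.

Newton update: u ← u − f(u)/f'(u).
f'(u) = 1 + cos(u)
u_0 = 8.260000: f = 2.588701, f' = 0.605045 → u_1 = 8.260000 - (2.588701)/(0.605045) = 3.981477
u_1 = 3.981477: f = -3.353089, f' = 0.332451 → u_2 = 3.981477 - (-3.353089)/(0.332451) = 14.067430

14.06743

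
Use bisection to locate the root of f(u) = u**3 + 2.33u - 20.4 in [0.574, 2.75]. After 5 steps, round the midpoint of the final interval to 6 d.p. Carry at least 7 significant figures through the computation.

2.444000

f(0.574000) = -18.873461, f(2.750000) = 6.804375 (opposite signs)
step 1: m = 1.662000, f(m) = -11.936690 < 0 → root in [1.662000, 2.750000]
step 2: m = 2.206000, f(m) = -4.524662 < 0 → root in [2.206000, 2.750000]
step 3: m = 2.478000, f(m) = 0.589859 > 0 → root in [2.206000, 2.478000]
step 4: m = 2.342000, f(m) = -2.097354 < 0 → root in [2.342000, 2.478000]
step 5: m = 2.410000, f(m) = -0.787179 < 0 → root in [2.410000, 2.478000]
Midpoint of [2.410000, 2.478000] = 2.444000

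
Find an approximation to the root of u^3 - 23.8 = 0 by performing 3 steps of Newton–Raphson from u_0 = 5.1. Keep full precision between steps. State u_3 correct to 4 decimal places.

2.8859

f'(u) = 3u^2
u_0 = 5.100000: f = 108.851000, f' = 78.030000 → u_1 = 5.100000 - (108.851000)/(78.030000) = 3.705011
u_1 = 3.705011: f = 27.059076, f' = 41.181317 → u_2 = 3.705011 - (27.059076)/(41.181317) = 3.047939
u_2 = 3.047939: f = 4.515153, f' = 27.869801 → u_3 = 3.047939 - (4.515153)/(27.869801) = 2.885930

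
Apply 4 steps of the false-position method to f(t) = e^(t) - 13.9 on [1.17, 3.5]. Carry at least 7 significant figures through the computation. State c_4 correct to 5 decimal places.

2.59566

False-position update: c = (a·f(b) − b·f(a))/(f(b) − f(a)); replace the endpoint whose sign matches f(c).
f(1.170000) = -10.678007, f(3.500000) = 19.215452
step 1: c = 2.002281, f(c) = -6.494070 < 0 → new bracket [2.002281, 3.500000]
step 2: c = 2.380596, f(c) = -3.088658 < 0 → new bracket [2.380596, 3.500000]
step 3: c = 2.535610, f(c) = -1.275869 < 0 → new bracket [2.535610, 3.500000]
step 4: c = 2.595657, f(c) = -0.494611 < 0 → new bracket [2.595657, 3.500000]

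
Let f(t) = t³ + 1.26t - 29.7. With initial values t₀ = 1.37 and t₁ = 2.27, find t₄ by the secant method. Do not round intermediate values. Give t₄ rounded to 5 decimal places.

f(t_0) = -25.402447, f(t_1) = -15.142717
t_2 = 2.270000 - (-15.142717)·(2.270000 - 1.370000)/(-15.142717 - (-25.402447)) = 3.598343; f(t_2) = 21.425536
t_3 = 3.598343 - (21.425536)·(3.598343 - 2.270000)/(21.425536 - (-15.142717)) = 2.820060; f(t_3) = -3.719528
t_4 = 2.820060 - (-3.719528)·(2.820060 - 3.598343)/(-3.719528 - (21.425536)) = 2.935186; f(t_4) = -0.714115

2.93519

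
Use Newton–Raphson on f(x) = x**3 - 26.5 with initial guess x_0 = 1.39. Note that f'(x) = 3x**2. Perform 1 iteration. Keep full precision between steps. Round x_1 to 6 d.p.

5.498549

x_0 = 1.390000: f = -23.814381, f' = 5.796300 → x_1 = 1.390000 - (-23.814381)/(5.796300) = 5.498549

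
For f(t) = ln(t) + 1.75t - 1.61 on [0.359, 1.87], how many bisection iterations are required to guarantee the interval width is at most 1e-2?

8

Initial width b − a = 1.87 − 0.359 = 1.511000.
After n steps the width is (b−a)/2^n; need (b−a)/2^n ≤ 1e-2.
So n ≥ log₂(1.511000/1e-2) = log₂(151.1000) ≈ 7.2394.
Hence n = 8.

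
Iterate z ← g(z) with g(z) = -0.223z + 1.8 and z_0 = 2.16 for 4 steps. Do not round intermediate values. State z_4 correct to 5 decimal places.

z_1 = g(2.160000) = 1.318320
z_2 = g(1.318320) = 1.506015
z_3 = g(1.506015) = 1.464159
z_4 = g(1.464159) = 1.473493

1.47349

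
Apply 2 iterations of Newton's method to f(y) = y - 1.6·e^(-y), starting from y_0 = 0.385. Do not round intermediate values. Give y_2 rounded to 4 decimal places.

0.7531

Newton update: y ← y − f(y)/f'(y).
f'(y) = 1 + 1.6·e^(-y)
y_0 = 0.385000: f = -0.703721, f' = 2.088721 → y_1 = 0.385000 - (-0.703721)/(2.088721) = 0.721915
y_1 = 0.721915: f = -0.055399, f' = 1.777314 → y_2 = 0.721915 - (-0.055399)/(1.777314) = 0.753085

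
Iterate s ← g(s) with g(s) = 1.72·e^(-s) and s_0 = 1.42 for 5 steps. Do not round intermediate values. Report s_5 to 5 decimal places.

0.63943

s_1 = g(1.420000) = 0.415748
s_2 = g(0.415748) = 1.134936
s_3 = g(1.134936) = 0.552881
s_4 = g(0.552881) = 0.989498
s_5 = g(0.989498) = 0.639433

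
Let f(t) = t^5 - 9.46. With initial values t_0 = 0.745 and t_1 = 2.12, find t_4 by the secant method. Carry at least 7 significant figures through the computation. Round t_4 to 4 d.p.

f(t_0) = -9.230501, f(t_1) = 33.363218
t_2 = 2.120000 - (33.363218)·(2.120000 - 0.745000)/(33.363218 - (-9.230501)) = 1.042977; f(t_2) = -8.225835
t_3 = 1.042977 - (-8.225835)·(1.042977 - 2.120000)/(-8.225835 - (33.363218)) = 1.256000; f(t_3) = -6.334299
t_4 = 1.256000 - (-6.334299)·(1.256000 - 1.042977)/(-6.334299 - (-8.225835)) = 1.969362; f(t_4) = 20.162885

1.9694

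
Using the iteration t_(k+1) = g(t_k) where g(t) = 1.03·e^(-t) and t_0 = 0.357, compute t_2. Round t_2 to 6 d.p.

t_1 = g(0.357000) = 0.720766
t_2 = g(0.720766) = 0.500971

0.500971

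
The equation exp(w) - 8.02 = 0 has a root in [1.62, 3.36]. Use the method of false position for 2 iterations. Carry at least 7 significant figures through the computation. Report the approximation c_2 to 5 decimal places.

f(1.620000) = -2.966910, f(3.360000) = 20.769191
step 1: c = 1.837492, f(c) = -1.739231 < 0 → new bracket [1.837492, 3.360000]
step 2: c = 1.955137, f(c) = -0.955113 < 0 → new bracket [1.955137, 3.360000]

1.95514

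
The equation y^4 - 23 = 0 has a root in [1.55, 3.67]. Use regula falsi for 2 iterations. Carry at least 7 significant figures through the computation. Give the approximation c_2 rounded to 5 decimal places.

False-position update: c = (a·f(b) − b·f(a))/(f(b) − f(a)); replace the endpoint whose sign matches f(c).
f(1.550000) = -17.227994, f(3.670000) = 158.411267
step 1: c = 1.757945, f(c) = -13.449604 < 0 → new bracket [1.757945, 3.670000]
step 2: c = 1.907580, f(c) = -9.758684 < 0 → new bracket [1.907580, 3.670000]

1.90758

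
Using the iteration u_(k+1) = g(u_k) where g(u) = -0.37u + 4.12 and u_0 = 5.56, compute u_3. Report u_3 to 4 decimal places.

u_1 = g(5.560000) = 2.062800
u_2 = g(2.062800) = 3.356764
u_3 = g(3.356764) = 2.877997

2.8780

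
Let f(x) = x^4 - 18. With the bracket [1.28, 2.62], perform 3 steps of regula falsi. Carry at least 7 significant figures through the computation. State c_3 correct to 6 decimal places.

f(1.280000) = -15.315645, f(2.620000) = 29.119987
step 1: c = 1.741858, f(c) = -8.794418 < 0 → new bracket [1.741858, 2.620000]
step 2: c = 1.945547, f(c) = -3.672609 < 0 → new bracket [1.945547, 2.620000]
step 3: c = 2.021083, f(c) = -1.314614 < 0 → new bracket [2.021083, 2.620000]

2.021083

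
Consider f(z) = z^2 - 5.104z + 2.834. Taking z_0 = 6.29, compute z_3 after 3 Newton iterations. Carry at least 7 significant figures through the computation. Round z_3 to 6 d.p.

4.470436

f'(z) = 2z - 5.104
z_0 = 6.290000: f = 10.293940, f' = 7.476000 → z_1 = 6.290000 - (10.293940)/(7.476000) = 4.913068
z_1 = 4.913068: f = 1.895940, f' = 4.722137 → z_2 = 4.913068 - (1.895940)/(4.722137) = 4.511568
z_2 = 4.511568: f = 0.161203, f' = 3.919136 → z_3 = 4.511568 - (0.161203)/(3.919136) = 4.470436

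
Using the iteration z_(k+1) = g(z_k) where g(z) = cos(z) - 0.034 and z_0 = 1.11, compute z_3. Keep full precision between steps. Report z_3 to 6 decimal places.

0.600947

z_1 = g(1.110000) = 0.410662
z_2 = g(0.410662) = 0.882857
z_3 = g(0.882857) = 0.600947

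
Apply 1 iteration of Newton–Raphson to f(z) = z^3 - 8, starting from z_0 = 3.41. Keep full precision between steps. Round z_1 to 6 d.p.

f'(z) = 3z^2
z_0 = 3.410000: f = 31.651821, f' = 34.884300 → z_1 = 3.410000 - (31.651821)/(34.884300) = 2.502663

2.502663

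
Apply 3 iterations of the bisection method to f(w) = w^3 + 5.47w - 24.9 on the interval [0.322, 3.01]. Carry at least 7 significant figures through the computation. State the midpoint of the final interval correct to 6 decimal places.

f(0.322000) = -23.105274, f(3.010000) = 18.835601 (opposite signs)
step 1: m = 1.666000, f(m) = -11.162904 < 0 → root in [1.666000, 3.010000]
step 2: m = 2.338000, f(m) = 0.668938 > 0 → root in [1.666000, 2.338000]
step 3: m = 2.002000, f(m) = -5.925036 < 0 → root in [2.002000, 2.338000]
Midpoint of [2.002000, 2.338000] = 2.170000

2.170000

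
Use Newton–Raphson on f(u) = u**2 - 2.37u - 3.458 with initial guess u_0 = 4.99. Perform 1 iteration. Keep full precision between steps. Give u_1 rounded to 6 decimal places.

Newton update: u ← u − f(u)/f'(u).
f'(u) = 2u - 2.37
u_0 = 4.990000: f = 9.615800, f' = 7.610000 → u_1 = 4.990000 - (9.615800)/(7.610000) = 3.726426

3.726426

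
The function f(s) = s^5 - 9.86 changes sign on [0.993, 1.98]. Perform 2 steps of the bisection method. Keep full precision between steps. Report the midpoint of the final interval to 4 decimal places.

1.6099

f(0.993000) = -8.894513, f(1.980000) = 20.571682 (opposite signs)
step 1: m = 1.486500, f(m) = -2.601873 < 0 → root in [1.486500, 1.980000]
step 2: m = 1.733250, f(m) = 5.782496 > 0 → root in [1.486500, 1.733250]
Midpoint of [1.486500, 1.733250] = 1.609875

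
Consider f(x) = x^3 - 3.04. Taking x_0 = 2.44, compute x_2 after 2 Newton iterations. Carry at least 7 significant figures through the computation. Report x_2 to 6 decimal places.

f'(x) = 3x^2
x_0 = 2.440000: f = 11.486784, f' = 17.860800 → x_1 = 2.440000 - (11.486784)/(17.860800) = 1.796872
x_1 = 1.796872: f = 2.761647, f' = 9.686245 → x_2 = 1.796872 - (2.761647)/(9.686245) = 1.511762

1.511762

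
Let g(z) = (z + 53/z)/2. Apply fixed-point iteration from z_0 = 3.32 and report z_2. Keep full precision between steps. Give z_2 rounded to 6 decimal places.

z_1 = g(3.320000) = 9.641928
z_2 = g(9.641928) = 7.569377

7.569377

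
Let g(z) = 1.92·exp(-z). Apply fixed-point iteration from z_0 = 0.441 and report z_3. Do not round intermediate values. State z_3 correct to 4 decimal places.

1.0987

z_1 = g(0.441000) = 1.235314
z_2 = g(1.235314) = 0.558227
z_3 = g(0.558227) = 1.098667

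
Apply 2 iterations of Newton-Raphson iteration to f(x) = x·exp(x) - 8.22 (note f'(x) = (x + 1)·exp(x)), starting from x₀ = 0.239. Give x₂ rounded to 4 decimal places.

Newton update: x ← x − f(x)/f'(x).
x_0 = 0.239000: f = -7.916475, f' = 1.573503 → x_1 = 0.239000 - (-7.916475)/(1.573503) = 5.270114
x_1 = 5.270114: f = 1016.491182, f' = 1219.149322 → x_2 = 5.270114 - (1016.491182)/(1219.149322) = 4.436343

4.4363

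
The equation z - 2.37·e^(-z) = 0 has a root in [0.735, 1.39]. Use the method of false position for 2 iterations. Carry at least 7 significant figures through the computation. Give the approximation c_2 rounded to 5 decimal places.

False-position update: c = (a·f(b) − b·f(a))/(f(b) − f(a)); replace the endpoint whose sign matches f(c).
f(0.735000) = -0.401428, f(1.390000) = 0.799692
step 1: c = 0.953909, f(c) = 0.040908 > 0 → new bracket [0.735000, 0.953909]
step 2: c = 0.933664, f(c) = 0.001991 > 0 → new bracket [0.735000, 0.933664]

0.93366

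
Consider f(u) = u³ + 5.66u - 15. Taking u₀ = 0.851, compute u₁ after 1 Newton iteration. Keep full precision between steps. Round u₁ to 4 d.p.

2.0724

Newton update: u ← u − f(u)/f'(u).
f'(u) = 3u² + 5.66
u_0 = 0.851000: f = -9.567045, f' = 7.832603 → u_1 = 0.851000 - (-9.567045)/(7.832603) = 2.072439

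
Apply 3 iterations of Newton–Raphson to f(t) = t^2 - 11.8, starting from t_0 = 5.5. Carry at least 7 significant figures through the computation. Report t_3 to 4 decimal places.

Newton update: t ← t − f(t)/f'(t).
f'(t) = 2t
t_0 = 5.500000: f = 18.450000, f' = 11.000000 → t_1 = 5.500000 - (18.450000)/(11.000000) = 3.822727
t_1 = 3.822727: f = 2.813244, f' = 7.645455 → t_2 = 3.822727 - (2.813244)/(7.645455) = 3.454764
t_2 = 3.454764: f = 0.135397, f' = 6.909529 → t_3 = 3.454764 - (0.135397)/(6.909529) = 3.435169

3.4352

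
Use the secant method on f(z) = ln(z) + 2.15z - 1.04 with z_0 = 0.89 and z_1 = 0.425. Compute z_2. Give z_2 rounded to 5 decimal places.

f(z_0) = 0.756966, f(z_1) = -0.981916
z_2 = 0.425000 - (-0.981916)·(0.425000 - 0.890000)/(-0.981916 - (0.756966)) = 0.687577; f(z_2) = 0.063710

0.68758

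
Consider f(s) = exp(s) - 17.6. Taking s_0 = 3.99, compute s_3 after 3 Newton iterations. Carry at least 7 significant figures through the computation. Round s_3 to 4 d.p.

f'(s) = exp(s)
s_0 = 3.990000: f = 36.454889, f' = 54.054889 → s_1 = 3.990000 - (36.454889)/(54.054889) = 3.315595
s_1 = 3.315595: f = 9.938774, f' = 27.538774 → s_2 = 3.315595 - (9.938774)/(27.538774) = 2.954694
s_2 = 2.954694: f = 1.595845, f' = 19.195845 → s_3 = 2.954694 - (1.595845)/(19.195845) = 2.871559

2.8716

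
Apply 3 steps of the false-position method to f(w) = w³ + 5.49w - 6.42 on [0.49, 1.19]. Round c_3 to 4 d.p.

f(0.490000) = -3.612251, f(1.190000) = 1.798259
step 1: c = 0.957345, f(c) = -0.286759 < 0 → new bracket [0.957345, 1.190000]
step 2: c = 0.989343, f(c) = -0.020139 < 0 → new bracket [0.989343, 1.190000]
step 3: c = 0.991565, f(c) = -0.001398 < 0 → new bracket [0.991565, 1.190000]

0.9916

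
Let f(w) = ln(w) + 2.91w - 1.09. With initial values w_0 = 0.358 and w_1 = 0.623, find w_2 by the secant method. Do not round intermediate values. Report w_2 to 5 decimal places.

0.57306

f(w_0) = -1.075442, f(w_1) = 0.249721
w_2 = 0.623000 - (0.249721)·(0.623000 - 0.358000)/(0.249721 - (-1.075442)) = 0.573062; f(w_2) = 0.020849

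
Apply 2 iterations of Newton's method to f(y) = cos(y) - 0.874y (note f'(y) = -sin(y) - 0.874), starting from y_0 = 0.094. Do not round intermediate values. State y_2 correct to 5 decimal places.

y_0 = 0.094000: f = 0.913429, f' = -0.967862 → y_1 = 0.094000 - (0.913429)/(-0.967862) = 1.037760
y_1 = 1.037760: f = -0.398852, f' = -1.735268 → y_2 = 1.037760 - (-0.398852)/(-1.735268) = 0.807910

0.80791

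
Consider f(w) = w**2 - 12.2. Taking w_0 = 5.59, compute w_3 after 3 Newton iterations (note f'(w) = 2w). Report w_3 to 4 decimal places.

3.4929

Newton update: w ← w − f(w)/f'(w).
w_0 = 5.590000: f = 19.048100, f' = 11.180000 → w_1 = 5.590000 - (19.048100)/(11.180000) = 3.886234
w_1 = 3.886234: f = 2.902817, f' = 7.772469 → w_2 = 3.886234 - (2.902817)/(7.772469) = 3.512760
w_2 = 3.512760: f = 0.139483, f' = 7.025520 → w_3 = 3.512760 - (0.139483)/(7.025520) = 3.492906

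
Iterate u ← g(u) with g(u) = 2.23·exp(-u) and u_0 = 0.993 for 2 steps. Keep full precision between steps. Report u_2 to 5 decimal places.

u_1 = g(0.993000) = 0.826134
u_2 = g(0.826134) = 0.976157

0.97616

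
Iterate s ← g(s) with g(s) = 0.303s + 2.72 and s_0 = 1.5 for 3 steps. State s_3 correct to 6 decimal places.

s_1 = g(1.500000) = 3.174500
s_2 = g(3.174500) = 3.681874
s_3 = g(3.681874) = 3.835608

3.835608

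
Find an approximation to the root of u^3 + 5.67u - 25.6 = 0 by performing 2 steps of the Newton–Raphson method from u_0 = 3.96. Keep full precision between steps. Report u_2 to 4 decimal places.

2.3915

Newton update: u ← u − f(u)/f'(u).
f'(u) = 3u^2 + 5.67
u_0 = 3.960000: f = 58.952336, f' = 52.714800 → u_1 = 3.960000 - (58.952336)/(52.714800) = 2.841674
u_1 = 2.841674: f = 13.459122, f' = 29.895332 → u_2 = 2.841674 - (13.459122)/(29.895332) = 2.391466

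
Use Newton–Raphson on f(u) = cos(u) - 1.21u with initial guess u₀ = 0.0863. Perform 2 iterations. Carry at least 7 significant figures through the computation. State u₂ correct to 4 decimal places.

Newton update: u ← u − f(u)/f'(u).
f'(u) = -sin(u) - 1.21
u_0 = 0.086300: f = 0.891855, f' = -1.296193 → u_1 = 0.086300 - (0.891855)/(-1.296193) = 0.774358
u_1 = 0.774358: f = -0.222102, f' = -1.909257 → u_2 = 0.774358 - (-0.222102)/(-1.909257) = 0.658028

0.6580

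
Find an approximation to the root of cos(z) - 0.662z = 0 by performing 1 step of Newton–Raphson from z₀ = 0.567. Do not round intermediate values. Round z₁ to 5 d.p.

0.95743

f'(z) = -sin(z) - 0.662
z_0 = 0.567000: f = 0.468162, f' = -1.199104 → z_1 = 0.567000 - (0.468162)/(-1.199104) = 0.957427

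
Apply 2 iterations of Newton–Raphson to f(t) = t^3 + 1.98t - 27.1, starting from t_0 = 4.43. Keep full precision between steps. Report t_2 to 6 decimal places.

f'(t) = 3t^2 + 1.98
t_0 = 4.430000: f = 68.609707, f' = 60.854700 → t_1 = 4.430000 - (68.609707)/(60.854700) = 3.302565
t_1 = 3.302565: f = 15.459949, f' = 34.700811 → t_2 = 3.302565 - (15.459949)/(34.700811) = 2.857044

2.857044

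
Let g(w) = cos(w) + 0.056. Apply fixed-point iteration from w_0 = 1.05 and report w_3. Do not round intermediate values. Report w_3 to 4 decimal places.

0.6724

w_1 = g(1.050000) = 0.553571
w_2 = g(0.553571) = 0.906653
w_3 = g(0.906653) = 0.672385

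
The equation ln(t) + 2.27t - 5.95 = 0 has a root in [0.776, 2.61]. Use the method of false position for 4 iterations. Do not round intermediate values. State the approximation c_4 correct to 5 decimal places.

2.26166

f(0.776000) = -4.442083, f(2.610000) = 0.934050
step 1: c = 2.291361, f(c) = 0.080534 > 0 → new bracket [0.776000, 2.291361]
step 2: c = 2.264377, f(c) = 0.007434 > 0 → new bracket [0.776000, 2.264377]
step 3: c = 2.261890, f(c) = 0.000690 > 0 → new bracket [0.776000, 2.261890]
step 4: c = 2.261659, f(c) = 0.000064 > 0 → new bracket [0.776000, 2.261659]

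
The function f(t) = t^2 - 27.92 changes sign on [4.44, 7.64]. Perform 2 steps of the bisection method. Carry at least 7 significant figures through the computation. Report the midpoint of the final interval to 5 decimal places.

f(4.440000) = -8.206400, f(7.640000) = 30.449600 (opposite signs)
step 1: m = 6.040000, f(m) = 8.561600 > 0 → root in [4.440000, 6.040000]
step 2: m = 5.240000, f(m) = -0.462400 < 0 → root in [5.240000, 6.040000]
Midpoint of [5.240000, 6.040000] = 5.640000

5.64000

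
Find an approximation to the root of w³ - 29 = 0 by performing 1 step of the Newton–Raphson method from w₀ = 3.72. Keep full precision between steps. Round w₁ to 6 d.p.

f'(w) = 3w²
w_0 = 3.720000: f = 22.478848, f' = 41.515200 → w_1 = 3.720000 - (22.478848)/(41.515200) = 3.178539

3.178539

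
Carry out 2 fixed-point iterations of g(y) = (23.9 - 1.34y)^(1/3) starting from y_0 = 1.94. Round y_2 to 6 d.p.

2.722784

y_1 = g(1.940000) = 2.772017
y_2 = g(2.772017) = 2.722784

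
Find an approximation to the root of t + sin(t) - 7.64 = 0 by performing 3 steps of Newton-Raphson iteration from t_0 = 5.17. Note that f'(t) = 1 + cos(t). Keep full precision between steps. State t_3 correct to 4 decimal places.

Newton update: t ← t − f(t)/f'(t).
t_0 = 5.170000: f = -3.367111, f' = 1.441806 → t_1 = 5.170000 - (-3.367111)/(1.441806) = 7.505342
t_1 = 7.505342: f = 0.805180, f' = 1.341620 → t_2 = 7.505342 - (0.805180)/(1.341620) = 6.905187
t_2 = 6.905187: f = -0.152151, f' = 1.812714 → t_3 = 6.905187 - (-0.152151)/(1.812714) = 6.989122

6.9891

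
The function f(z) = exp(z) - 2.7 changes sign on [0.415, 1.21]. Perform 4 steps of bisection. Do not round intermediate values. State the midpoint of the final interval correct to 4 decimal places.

f(0.415000) = -1.185629, f(1.210000) = 0.653485 (opposite signs)
step 1: m = 0.812500, f(m) = -0.446465 < 0 → root in [0.812500, 1.210000]
step 2: m = 1.011250, f(m) = 0.049035 > 0 → root in [0.812500, 1.011250]
step 3: m = 0.911875, f(m) = -0.211015 < 0 → root in [0.911875, 1.011250]
step 4: m = 0.961562, f(m) = -0.084220 < 0 → root in [0.961562, 1.011250]
Midpoint of [0.961562, 1.011250] = 0.986406

0.9864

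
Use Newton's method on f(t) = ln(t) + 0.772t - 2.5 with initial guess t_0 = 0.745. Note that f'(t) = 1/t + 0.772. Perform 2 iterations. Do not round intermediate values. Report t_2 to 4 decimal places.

t_0 = 0.745000: f = -2.219231, f' = 2.114282 → t_1 = 0.745000 - (-2.219231)/(2.114282) = 1.794638
t_1 = 1.794638: f = -0.529736, f' = 1.329215 → t_2 = 1.794638 - (-0.529736)/(1.329215) = 2.193171

2.1932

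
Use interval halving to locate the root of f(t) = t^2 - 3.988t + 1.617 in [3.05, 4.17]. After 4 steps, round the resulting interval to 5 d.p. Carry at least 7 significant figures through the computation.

f(3.050000) = -1.243900, f(4.170000) = 2.375940 (opposite signs)
step 1: m = 3.610000, f(m) = 0.252420 > 0 → root in [3.050000, 3.610000]
step 2: m = 3.330000, f(m) = -0.574140 < 0 → root in [3.330000, 3.610000]
step 3: m = 3.470000, f(m) = -0.180460 < 0 → root in [3.470000, 3.610000]
step 4: m = 3.540000, f(m) = 0.031080 > 0 → root in [3.470000, 3.540000]

[3.47000, 3.54000]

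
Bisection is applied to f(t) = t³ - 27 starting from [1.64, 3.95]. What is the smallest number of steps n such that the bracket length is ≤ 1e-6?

Initial width b − a = 3.95 − 1.64 = 2.310000.
After n steps the width is (b−a)/2^n; need (b−a)/2^n ≤ 1e-6.
So n ≥ log₂(2.310000/1e-6) = log₂(2310000.0000) ≈ 21.1395.
Hence n = 22.

22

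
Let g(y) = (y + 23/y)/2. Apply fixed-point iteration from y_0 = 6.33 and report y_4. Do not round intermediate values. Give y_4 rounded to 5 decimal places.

y_1 = g(6.330000) = 4.981746
y_2 = g(4.981746) = 4.799301
y_3 = g(4.799301) = 4.795833
y_4 = g(4.795833) = 4.795832

4.79583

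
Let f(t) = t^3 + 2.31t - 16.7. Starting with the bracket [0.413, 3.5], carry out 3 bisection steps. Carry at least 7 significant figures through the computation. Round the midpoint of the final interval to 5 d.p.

2.14944

f(0.413000) = -15.675525, f(3.500000) = 34.260000 (opposite signs)
step 1: m = 1.956500, f(m) = -4.691214 < 0 → root in [1.956500, 3.500000]
step 2: m = 2.728250, f(m) = 9.909572 > 0 → root in [1.956500, 2.728250]
step 3: m = 2.342375, f(m) = 1.562844 > 0 → root in [1.956500, 2.342375]
Midpoint of [1.956500, 2.342375] = 2.149437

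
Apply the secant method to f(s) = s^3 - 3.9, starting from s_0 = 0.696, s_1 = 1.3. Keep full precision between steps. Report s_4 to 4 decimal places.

1.5663

f(s_0) = -3.562846, f(s_1) = -1.703000
s_2 = 1.300000 - (-1.703000)·(1.300000 - 0.696000)/(-1.703000 - (-3.562846)) = 1.853063; f(s_2) = 2.463125
s_3 = 1.853063 - (2.463125)·(1.853063 - 1.300000)/(2.463125 - (-1.703000)) = 1.526077; f(s_3) = -0.345901
s_4 = 1.526077 - (-0.345901)·(1.526077 - 1.853063)/(-0.345901 - (2.463125)) = 1.566342; f(s_4) = -0.057094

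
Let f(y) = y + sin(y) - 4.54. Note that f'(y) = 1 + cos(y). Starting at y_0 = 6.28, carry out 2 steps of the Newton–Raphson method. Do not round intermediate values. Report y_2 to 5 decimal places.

y_0 = 6.280000: f = 1.736815, f' = 1.999995 → y_1 = 6.280000 - (1.736815)/(1.999995) = 5.411590
y_1 = 5.411590: f = 0.106234, f' = 1.643607 → y_2 = 5.411590 - (0.106234)/(1.643607) = 5.346956

5.34696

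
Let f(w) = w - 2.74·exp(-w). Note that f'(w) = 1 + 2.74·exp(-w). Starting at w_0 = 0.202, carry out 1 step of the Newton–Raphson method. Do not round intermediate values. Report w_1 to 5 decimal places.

0.83088

w_0 = 0.202000: f = -2.036840, f' = 3.238840 → w_1 = 0.202000 - (-2.036840)/(3.238840) = 0.830879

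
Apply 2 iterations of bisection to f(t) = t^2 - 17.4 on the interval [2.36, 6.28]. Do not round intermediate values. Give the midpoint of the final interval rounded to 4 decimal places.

3.8300

f(2.360000) = -11.830400, f(6.280000) = 22.038400 (opposite signs)
step 1: m = 4.320000, f(m) = 1.262400 > 0 → root in [2.360000, 4.320000]
step 2: m = 3.340000, f(m) = -6.244400 < 0 → root in [3.340000, 4.320000]
Midpoint of [3.340000, 4.320000] = 3.830000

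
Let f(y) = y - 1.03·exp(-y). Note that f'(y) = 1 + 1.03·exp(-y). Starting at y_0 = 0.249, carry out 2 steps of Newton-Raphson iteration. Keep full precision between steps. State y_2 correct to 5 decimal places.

0.57782

y_0 = 0.249000: f = -0.553967, f' = 1.802967 → y_1 = 0.249000 - (-0.553967)/(1.802967) = 0.556253
y_1 = 0.556253: f = -0.034301, f' = 1.590554 → y_2 = 0.556253 - (-0.034301)/(1.590554) = 0.577818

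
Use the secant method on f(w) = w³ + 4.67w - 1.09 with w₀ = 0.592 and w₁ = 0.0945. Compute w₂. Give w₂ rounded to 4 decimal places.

0.2219

Secant update: w_(k+1) = w_k − f(w_k)·(w_k − w_(k-1))/(f(w_k) − f(w_(k-1))).
f(w_0) = 1.882115, f(w_1) = -0.647841
w_2 = 0.094500 - (-0.647841)·(0.094500 - 0.592000)/(-0.647841 - (1.882115)) = 0.221894; f(w_2) = -0.042830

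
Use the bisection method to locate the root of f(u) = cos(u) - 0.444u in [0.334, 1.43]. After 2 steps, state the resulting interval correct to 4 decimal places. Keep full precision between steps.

[0.8820, 1.1560]

f(0.334000) = 0.796443, f(1.430000) = -0.494588 (opposite signs)
step 1: m = 0.882000, f(m) = 0.244000 > 0 → root in [0.882000, 1.430000]
step 2: m = 1.156000, f(m) = -0.110260 < 0 → root in [0.882000, 1.156000]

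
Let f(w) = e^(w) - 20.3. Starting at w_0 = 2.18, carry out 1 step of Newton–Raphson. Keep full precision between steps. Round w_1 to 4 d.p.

f'(w) = e^(w)
w_0 = 2.180000: f = -11.453694, f' = 8.846306 → w_1 = 2.180000 - (-11.453694)/(8.846306) = 3.474743

3.4747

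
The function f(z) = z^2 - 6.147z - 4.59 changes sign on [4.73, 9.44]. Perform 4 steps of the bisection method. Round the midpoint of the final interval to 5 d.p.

6.93781

f(4.730000) = -11.292410, f(9.440000) = 26.495920 (opposite signs)
step 1: m = 7.085000, f(m) = 2.055730 > 0 → root in [4.730000, 7.085000]
step 2: m = 5.907500, f(m) = -6.004846 < 0 → root in [5.907500, 7.085000]
step 3: m = 6.496250, f(m) = -2.321185 < 0 → root in [6.496250, 7.085000]
step 4: m = 6.790625, f(m) = -0.219384 < 0 → root in [6.790625, 7.085000]
Midpoint of [6.790625, 7.085000] = 6.937812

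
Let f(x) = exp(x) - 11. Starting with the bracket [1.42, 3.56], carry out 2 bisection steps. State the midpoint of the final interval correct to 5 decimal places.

2.22250

f(1.420000) = -6.862880, f(3.560000) = 24.163197 (opposite signs)
step 1: m = 2.490000, f(m) = 1.061276 > 0 → root in [1.420000, 2.490000]
step 2: m = 1.955000, f(m) = -3.936081 < 0 → root in [1.955000, 2.490000]
Midpoint of [1.955000, 2.490000] = 2.222500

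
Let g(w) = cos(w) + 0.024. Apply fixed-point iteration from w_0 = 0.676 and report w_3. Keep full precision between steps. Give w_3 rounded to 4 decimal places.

w_1 = g(0.676000) = 0.804082
w_2 = g(0.804082) = 0.717773
w_3 = g(0.717773) = 0.777272

0.7773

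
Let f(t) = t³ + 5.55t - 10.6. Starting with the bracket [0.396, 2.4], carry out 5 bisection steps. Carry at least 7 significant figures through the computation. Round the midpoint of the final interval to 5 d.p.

1.42931

f(0.396000) = -8.340101, f(2.400000) = 16.544000 (opposite signs)
step 1: m = 1.398000, f(m) = -0.108843 < 0 → root in [1.398000, 2.400000]
step 2: m = 1.899000, f(m) = 6.787626 > 0 → root in [1.398000, 1.899000]
step 3: m = 1.648500, f(m) = 3.029060 > 0 → root in [1.398000, 1.648500]
step 4: m = 1.523250, f(m) = 1.388420 > 0 → root in [1.398000, 1.523250]
step 5: m = 1.460625, f(m) = 0.622603 > 0 → root in [1.398000, 1.460625]
Midpoint of [1.398000, 1.460625] = 1.429312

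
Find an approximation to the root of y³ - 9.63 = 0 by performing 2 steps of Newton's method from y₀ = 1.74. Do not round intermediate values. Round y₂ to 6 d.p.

2.131347

f'(y) = 3y²
y_0 = 1.740000: f = -4.361976, f' = 9.082800 → y_1 = 1.740000 - (-4.361976)/(9.082800) = 2.220246
y_1 = 2.220246: f = 1.314682, f' = 14.788473 → y_2 = 2.220246 - (1.314682)/(14.788473) = 2.131347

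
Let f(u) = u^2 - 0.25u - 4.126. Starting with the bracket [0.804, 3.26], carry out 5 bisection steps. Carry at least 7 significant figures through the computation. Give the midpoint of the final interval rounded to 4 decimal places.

f(0.804000) = -3.680584, f(3.260000) = 5.686600 (opposite signs)
step 1: m = 2.032000, f(m) = -0.504976 < 0 → root in [2.032000, 3.260000]
step 2: m = 2.646000, f(m) = 2.213816 > 0 → root in [2.032000, 2.646000]
step 3: m = 2.339000, f(m) = 0.760171 > 0 → root in [2.032000, 2.339000]
step 4: m = 2.185500, f(m) = 0.104035 > 0 → root in [2.032000, 2.185500]
step 5: m = 2.108750, f(m) = -0.206361 < 0 → root in [2.108750, 2.185500]
Midpoint of [2.108750, 2.185500] = 2.147125

2.1471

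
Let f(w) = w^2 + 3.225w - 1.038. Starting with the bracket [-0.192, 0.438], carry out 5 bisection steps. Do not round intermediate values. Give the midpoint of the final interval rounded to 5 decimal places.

f(-0.192000) = -1.620336, f(0.438000) = 0.566394 (opposite signs)
step 1: m = 0.123000, f(m) = -0.626196 < 0 → root in [0.123000, 0.438000]
step 2: m = 0.280500, f(m) = -0.054707 < 0 → root in [0.280500, 0.438000]
step 3: m = 0.359250, f(m) = 0.249642 > 0 → root in [0.280500, 0.359250]
step 4: m = 0.319875, f(m) = 0.095917 > 0 → root in [0.280500, 0.319875]
step 5: m = 0.300187, f(m) = 0.020217 > 0 → root in [0.280500, 0.300187]
Midpoint of [0.280500, 0.300187] = 0.290344

0.29034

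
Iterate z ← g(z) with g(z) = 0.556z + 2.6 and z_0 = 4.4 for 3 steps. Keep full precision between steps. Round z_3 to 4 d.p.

z_1 = g(4.400000) = 5.046400
z_2 = g(5.046400) = 5.405798
z_3 = g(5.405798) = 5.605624

5.6056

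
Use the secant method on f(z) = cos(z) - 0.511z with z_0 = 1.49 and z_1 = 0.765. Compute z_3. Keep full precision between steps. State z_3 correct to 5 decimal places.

f(z_0) = -0.680682, f(z_1) = 0.330467
z_2 = 0.765000 - (0.330467)·(0.765000 - 1.490000)/(0.330467 - (-0.680682)) = 1.001947; f(z_2) = 0.026668
z_3 = 1.001947 - (0.026668)·(1.001947 - 0.765000)/(0.026668 - (0.330467)) = 1.022747; f(z_3) = -0.001600

1.02275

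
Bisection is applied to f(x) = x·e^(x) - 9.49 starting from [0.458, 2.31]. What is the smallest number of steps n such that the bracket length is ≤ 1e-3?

11

Initial width b − a = 2.31 − 0.458 = 1.852000.
After n steps the width is (b−a)/2^n; need (b−a)/2^n ≤ 1e-3.
So n ≥ log₂(1.852000/1e-3) = log₂(1852.0000) ≈ 10.8549.
Hence n = 11.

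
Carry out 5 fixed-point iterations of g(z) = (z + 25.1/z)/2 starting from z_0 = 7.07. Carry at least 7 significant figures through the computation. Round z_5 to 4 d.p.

z_1 = g(7.070000) = 5.310106
z_2 = g(5.310106) = 5.018471
z_3 = g(5.018471) = 5.009997
z_4 = g(5.009997) = 5.009990
z_5 = g(5.009990) = 5.009990

5.0100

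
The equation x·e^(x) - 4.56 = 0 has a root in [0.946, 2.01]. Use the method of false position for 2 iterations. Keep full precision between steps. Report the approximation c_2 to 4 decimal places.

1.2094

False-position update: c = (a·f(b) − b·f(a))/(f(b) − f(a)); replace the endpoint whose sign matches f(c).
f(0.946000) = -2.123683, f(2.010000) = 10.441268
step 1: c = 1.125834, f(c) = -1.089297 < 0 → new bracket [1.125834, 2.010000]
step 2: c = 1.209361, f(c) = -0.507017 < 0 → new bracket [1.209361, 2.010000]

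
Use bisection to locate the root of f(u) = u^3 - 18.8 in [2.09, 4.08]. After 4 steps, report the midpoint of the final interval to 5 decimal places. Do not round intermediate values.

2.64969

f(2.090000) = -9.670671, f(4.080000) = 49.117312 (opposite signs)
step 1: m = 3.085000, f(m) = 10.560639 > 0 → root in [2.090000, 3.085000]
step 2: m = 2.587500, f(m) = -1.476283 < 0 → root in [2.587500, 3.085000]
step 3: m = 2.836250, f(m) = 4.015686 > 0 → root in [2.587500, 2.836250]
step 4: m = 2.711875, f(m) = 1.143850 > 0 → root in [2.587500, 2.711875]
Midpoint of [2.587500, 2.711875] = 2.649687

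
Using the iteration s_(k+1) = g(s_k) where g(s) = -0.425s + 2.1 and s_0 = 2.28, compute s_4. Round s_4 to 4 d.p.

s_1 = g(2.280000) = 1.131000
s_2 = g(1.131000) = 1.619325
s_3 = g(1.619325) = 1.411787
s_4 = g(1.411787) = 1.499991

1.5000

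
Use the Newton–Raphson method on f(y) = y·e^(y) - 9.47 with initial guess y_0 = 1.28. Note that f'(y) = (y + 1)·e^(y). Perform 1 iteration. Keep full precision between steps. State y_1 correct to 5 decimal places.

Newton update: y ← y − f(y)/f'(y).
y_0 = 1.280000: f = -4.866301, f' = 8.200339 → y_1 = 1.280000 - (-4.866301)/(8.200339) = 1.873427

1.87343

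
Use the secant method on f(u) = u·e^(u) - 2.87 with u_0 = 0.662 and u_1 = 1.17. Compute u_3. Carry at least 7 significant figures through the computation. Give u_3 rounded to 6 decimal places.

f(u_0) = -1.586603, f(u_1) = 0.899731
u_2 = 1.170000 - (0.899731)·(1.170000 - 0.662000)/(0.899731 - (-1.586603)) = 0.986170; f(u_2) = -0.226132
u_3 = 0.986170 - (-0.226132)·(0.986170 - 1.170000)/(-0.226132 - (0.899731)) = 1.023092; f(u_3) = -0.023978

1.023092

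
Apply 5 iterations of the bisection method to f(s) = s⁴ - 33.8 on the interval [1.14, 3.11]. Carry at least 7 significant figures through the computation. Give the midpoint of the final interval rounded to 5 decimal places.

2.40203

f(1.140000) = -32.111040, f(3.110000) = 59.749518 (opposite signs)
step 1: m = 2.125000, f(m) = -13.409131 < 0 → root in [2.125000, 3.110000]
step 2: m = 2.617500, f(m) = 13.140397 > 0 → root in [2.125000, 2.617500]
step 3: m = 2.371250, f(m) = -2.183821 < 0 → root in [2.371250, 2.617500]
step 4: m = 2.494375, f(m) = 4.912122 > 0 → root in [2.371250, 2.494375]
step 5: m = 2.432812, f(m) = 1.229550 > 0 → root in [2.371250, 2.432812]
Midpoint of [2.371250, 2.432812] = 2.402031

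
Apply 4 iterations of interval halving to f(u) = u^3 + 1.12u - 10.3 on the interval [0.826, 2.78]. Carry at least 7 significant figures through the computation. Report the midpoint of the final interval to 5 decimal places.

f(0.826000) = -8.811320, f(2.780000) = 14.298552 (opposite signs)
step 1: m = 1.803000, f(m) = -2.419431 < 0 → root in [1.803000, 2.780000]
step 2: m = 2.291500, f(m) = 4.299083 > 0 → root in [1.803000, 2.291500]
step 3: m = 2.047250, f(m) = 0.573421 > 0 → root in [1.803000, 2.047250]
step 4: m = 1.925125, f(m) = -1.009142 < 0 → root in [1.925125, 2.047250]
Midpoint of [1.925125, 2.047250] = 1.986187

1.98619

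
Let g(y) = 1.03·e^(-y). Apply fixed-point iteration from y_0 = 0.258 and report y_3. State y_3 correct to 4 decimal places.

y_1 = g(0.258000) = 0.795773
y_2 = g(0.795773) = 0.464769
y_3 = g(0.464769) = 0.647128

0.6471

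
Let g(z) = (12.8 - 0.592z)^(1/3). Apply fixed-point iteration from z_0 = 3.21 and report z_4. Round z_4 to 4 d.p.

2.2549

z_1 = g(3.210000) = 2.217199
z_2 = g(2.217199) = 2.256355
z_3 = g(2.256355) = 2.254837
z_4 = g(2.254837) = 2.254895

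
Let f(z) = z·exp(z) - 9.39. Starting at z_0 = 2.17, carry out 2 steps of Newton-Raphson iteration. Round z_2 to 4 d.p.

1.7147

f'(z) = (z + 1)·exp(z)
z_0 = 2.170000: f = 9.615476, f' = 27.763760 → z_1 = 2.170000 - (9.615476)/(27.763760) = 1.823668
z_1 = 1.823668: f = 1.906783, f' = 17.491322 → z_2 = 1.823668 - (1.906783)/(17.491322) = 1.714655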